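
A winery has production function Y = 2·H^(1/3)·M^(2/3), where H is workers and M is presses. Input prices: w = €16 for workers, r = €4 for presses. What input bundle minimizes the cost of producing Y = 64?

Cost minimization requires the marginal rate of technical substitution to equal the input-price ratio: MP_H/MP_M = w/r.
Here MP_H/MP_M = (1/3)·(M/H)/(2/3) = 0.5·(M/H). Setting this equal to 16/4 = 4 gives M = 8H.
Substituting into Y = 64: 2·H^(1/3)·(8H)^(2/3) = 64.
Solving, H = 8 and M = 64.

H* = 8, M* = 64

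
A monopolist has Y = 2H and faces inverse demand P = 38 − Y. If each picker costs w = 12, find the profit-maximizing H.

Marginal revenue from the inverse demand is MR = 38 − 2Y.
The marginal product is MP_H = 2.
A monopolist hires until marginal revenue product equals the wage: MR·MP_H = w.
(38 − 4H)·2 = 12, so H = 8.

H* = 8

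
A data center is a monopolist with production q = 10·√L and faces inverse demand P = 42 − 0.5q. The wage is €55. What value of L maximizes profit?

Marginal revenue from the inverse demand is MR = 42 − q.
The marginal product is MP_L = 5·L^(-1/2).
A monopolist hires until marginal revenue product equals the wage: MR·MP_L = w.
At L, q = 10·√L. Substituting and solving: (42 − 10·√L)·5·L^(-1/2) = 55 gives L = 4.

L* = 4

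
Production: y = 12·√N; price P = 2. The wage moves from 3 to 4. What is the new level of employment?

N* = 9

From P·MP_N = w with MP_N = 6·N^(-1/2), the labor demand is N(w) = (12/w)^(2).
At w = 3: N = 16. At w = 4: N = 9.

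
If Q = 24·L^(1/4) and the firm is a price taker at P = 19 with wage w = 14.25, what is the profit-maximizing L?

MP_L = (1/4)·24·L^(-3/4) = 6·L^(-3/4).
Profit maximization for a price taker requires P·MP_L = w: 19·6·L^(-3/4) = 14.25.
So L^(-3/4) = 0.125, which gives L = 16.

L* = 16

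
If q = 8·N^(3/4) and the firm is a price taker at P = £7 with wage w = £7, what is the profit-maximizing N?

MP_N = (3/4)·8·N^(-1/4) = 6·N^(-1/4).
Profit maximization for a price taker requires P·MP_N = w: 7·6·N^(-1/4) = 7.
So N^(-1/4) = 1/6, which gives N = 1296.

N* = 1296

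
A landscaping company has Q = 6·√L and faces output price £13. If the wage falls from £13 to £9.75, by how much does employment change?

From P·MP_L = w with MP_L = 3·L^(-1/2), the labor demand is L(w) = (39/w)^(2).
At w = 13: L = 9. At w = 9.75: L = 16.
ΔL = 16 − 9 = 7.

ΔL = 7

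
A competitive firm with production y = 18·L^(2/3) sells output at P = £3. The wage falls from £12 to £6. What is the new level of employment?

From P·MP_L = w with MP_L = 12·L^(-1/3), the labor demand is L(w) = (36/w)^(3).
At w = 12: L = 27. At w = 6: L = 216.

L* = 216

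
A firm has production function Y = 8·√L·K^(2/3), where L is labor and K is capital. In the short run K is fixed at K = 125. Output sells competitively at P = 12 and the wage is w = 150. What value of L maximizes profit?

With K = 125, MP_L = (1/2)·8·L^(-1/2)·125^(2/3) = 100·L^(-1/2).
Profit maximization for a price taker requires P·MP_L = w: 12·100·L^(-1/2) = 150.
So L^(-1/2) = 0.125, which gives L = 64.

L* = 64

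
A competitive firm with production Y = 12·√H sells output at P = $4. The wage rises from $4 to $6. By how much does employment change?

From P·MP_H = w with MP_H = 6·H^(-1/2), the labor demand is H(w) = (24/w)^(2).
At w = 4: H = 36. At w = 6: H = 16.
ΔH = 16 − 36 = -20.

ΔH = -20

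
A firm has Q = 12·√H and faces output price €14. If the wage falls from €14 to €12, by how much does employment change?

From P·MP_H = w with MP_H = 6·H^(-1/2), the labor demand is H(w) = (84/w)^(2).
At w = 14: H = 36. At w = 12: H = 49.
ΔH = 49 − 36 = 13.

ΔH = 13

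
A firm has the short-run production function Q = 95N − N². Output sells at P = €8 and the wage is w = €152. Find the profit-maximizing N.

The marginal product of N is MP_N = 95 − 2N.
A price-taking firm hires until the value of the marginal product equals the wage: P·MP_N = w, so 8·(95 − 2N) = 152.
Then 95 − 2N = 19, giving N = 38.

N* = 38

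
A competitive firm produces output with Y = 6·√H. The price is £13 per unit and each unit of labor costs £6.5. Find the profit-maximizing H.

H* = 36

MP_H = (1/2)·6·H^(-1/2) = 3·H^(-1/2).
Profit maximization for a price taker requires P·MP_H = w: 13·3·H^(-1/2) = 6.5.
So H^(-1/2) = 1/6, which gives H = 36.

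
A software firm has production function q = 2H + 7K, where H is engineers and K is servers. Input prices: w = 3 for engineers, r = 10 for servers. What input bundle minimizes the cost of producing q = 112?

The inputs are perfect substitutes, so the firm uses whichever has the lower cost per unit of output.
Cost per unit of output via H is w/2 = 1.5; via K it is r/7 = 10/7. K is cheaper.
Producing q = 112 with K alone: H = 0, K = 16.

H* = 0, K* = 16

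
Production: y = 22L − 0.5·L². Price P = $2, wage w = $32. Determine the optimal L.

L* = 6

The marginal product of L is MP_L = 22 − L.
A price-taking firm hires until the value of the marginal product equals the wage: P·MP_L = w, so 2·(22 − L) = 32.
Then 22 − L = 16, giving L = 6.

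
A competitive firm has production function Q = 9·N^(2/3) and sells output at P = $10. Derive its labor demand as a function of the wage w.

MP_N = (2/3)·9·N^(-1/3) = 6·N^(-1/3).
Setting P·MP_N = w: 60·N^(-1/3) = w.
Solving for N: N^(-1/3) = w/60, so N = (60/w)^(3).

N(w) = 216000/w³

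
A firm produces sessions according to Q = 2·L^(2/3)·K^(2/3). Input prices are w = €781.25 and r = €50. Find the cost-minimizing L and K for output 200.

L* = 8, K* = 125

Cost minimization requires the marginal rate of technical substitution to equal the input-price ratio: MP_L/MP_K = w/r.
Here MP_L/MP_K = (2/3)·(K/L)/(2/3) = (K/L). Setting this equal to 781.25/50 = 15.625 gives K = 15.625L.
Substituting into Q = 200: 2·L^(2/3)·(15.625L)^(2/3) = 200.
Solving, L = 8 and K = 125.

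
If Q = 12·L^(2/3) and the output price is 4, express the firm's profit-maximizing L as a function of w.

MP_L = (2/3)·12·L^(-1/3) = 8·L^(-1/3).
Setting P·MP_L = w: 32·L^(-1/3) = w.
Solving for L: L^(-1/3) = w/32, so L = (32/w)^(3).

L(w) = 32768/w³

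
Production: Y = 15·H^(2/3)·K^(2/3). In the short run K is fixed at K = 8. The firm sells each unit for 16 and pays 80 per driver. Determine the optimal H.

H* = 512

With K = 8, MP_H = (2/3)·15·H^(-1/3)·8^(2/3) = 40·H^(-1/3).
Profit maximization for a price taker requires P·MP_H = w: 16·40·H^(-1/3) = 80.
So H^(-1/3) = 0.125, which gives H = 512.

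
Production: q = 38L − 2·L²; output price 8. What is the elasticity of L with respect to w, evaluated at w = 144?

From P·MP_L = w with MP_L = 38 − 4L, labor demand is L(w) = (38 − w/8)/4.
dL/dw = −1/(32) = -0.03125.
At w = 144, L = 5, so ε = (dL/dw)·(w/L) = (-0.03125)·(144/5) = -0.9.

ε = -0.9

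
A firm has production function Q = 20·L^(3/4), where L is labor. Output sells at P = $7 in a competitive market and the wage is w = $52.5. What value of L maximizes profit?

L* = 16

MP_L = (3/4)·20·L^(-1/4) = 15·L^(-1/4).
Profit maximization for a price taker requires P·MP_L = w: 7·15·L^(-1/4) = 52.5.
So L^(-1/4) = 0.5, which gives L = 16.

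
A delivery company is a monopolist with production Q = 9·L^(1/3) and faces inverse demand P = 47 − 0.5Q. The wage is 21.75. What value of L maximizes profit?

L* = 8

Marginal revenue from the inverse demand is MR = 47 − Q.
The marginal product is MP_L = 3·L^(-2/3).
A monopolist hires until marginal revenue product equals the wage: MR·MP_L = w.
At L, Q = 9·L^(1/3). Substituting and solving: (47 − 9·L^(1/3))·3·L^(-2/3) = 21.75 gives L = 8.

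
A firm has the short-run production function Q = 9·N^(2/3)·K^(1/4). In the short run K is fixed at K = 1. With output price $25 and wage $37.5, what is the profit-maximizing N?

With K = 1, MP_N = (2/3)·9·N^(-1/3)·1^(1/4) = 6·N^(-1/3).
Profit maximization for a price taker requires P·MP_N = w: 25·6·N^(-1/3) = 37.5.
So N^(-1/3) = 0.25, which gives N = 64.

N* = 64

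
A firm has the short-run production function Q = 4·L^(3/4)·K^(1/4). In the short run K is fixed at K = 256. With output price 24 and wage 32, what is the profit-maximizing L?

With K = 256, MP_L = (3/4)·4·L^(-1/4)·256^(1/4) = 12·L^(-1/4).
Profit maximization for a price taker requires P·MP_L = w: 24·12·L^(-1/4) = 32.
So L^(-1/4) = 1/9, which gives L = 6561.

L* = 6561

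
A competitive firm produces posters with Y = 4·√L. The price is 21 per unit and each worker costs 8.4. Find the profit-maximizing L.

MP_L = (1/2)·4·L^(-1/2) = 2·L^(-1/2).
Profit maximization for a price taker requires P·MP_L = w: 21·2·L^(-1/2) = 8.4.
So L^(-1/2) = 0.2, which gives L = 25.

L* = 25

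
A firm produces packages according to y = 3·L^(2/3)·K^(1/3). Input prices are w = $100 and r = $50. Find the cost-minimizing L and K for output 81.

Cost minimization requires the marginal rate of technical substitution to equal the input-price ratio: MP_L/MP_K = w/r.
Here MP_L/MP_K = (2/3)·(K/L)/(1/3) = 2·(K/L). Setting this equal to 100/50 = 2 gives K = L.
Substituting into y = 81: 3·L^(2/3)·(L)^(1/3) = 81.
Solving, L = 27 and K = 27.

L* = 27, K* = 27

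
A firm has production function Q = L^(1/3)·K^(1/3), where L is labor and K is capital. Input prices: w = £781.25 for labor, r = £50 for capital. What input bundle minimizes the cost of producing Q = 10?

L* = 8, K* = 125

Cost minimization requires the marginal rate of technical substitution to equal the input-price ratio: MP_L/MP_K = w/r.
Here MP_L/MP_K = (1/3)·(K/L)/(1/3) = (K/L). Setting this equal to 781.25/50 = 15.625 gives K = 15.625L.
Substituting into Q = 10: L^(1/3)·(15.625L)^(1/3) = 10.
Solving, L = 8 and K = 125.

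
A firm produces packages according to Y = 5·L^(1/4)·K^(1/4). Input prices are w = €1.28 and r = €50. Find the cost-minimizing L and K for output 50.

L* = 625, K* = 16

Cost minimization requires the marginal rate of technical substitution to equal the input-price ratio: MP_L/MP_K = w/r.
Here MP_L/MP_K = (1/4)·(K/L)/(1/4) = (K/L). Setting this equal to 1.28/50 = 0.0256 gives K = 0.0256L.
Substituting into Y = 50: 5·L^(1/4)·(0.0256L)^(1/4) = 50.
Solving, L = 625 and K = 16.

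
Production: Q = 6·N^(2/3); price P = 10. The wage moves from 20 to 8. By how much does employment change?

From P·MP_N = w with MP_N = 4·N^(-1/3), the labor demand is N(w) = (40/w)^(3).
At w = 20: N = 8. At w = 8: N = 125.
ΔN = 125 − 8 = 117.

ΔN = 117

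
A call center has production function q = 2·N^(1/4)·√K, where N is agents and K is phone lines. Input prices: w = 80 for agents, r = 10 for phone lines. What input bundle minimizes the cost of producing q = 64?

Cost minimization requires the marginal rate of technical substitution to equal the input-price ratio: MP_N/MP_K = w/r.
Here MP_N/MP_K = (1/4)·(K/N)/(1/2) = 0.5·(K/N). Setting this equal to 80/10 = 8 gives K = 16N.
Substituting into q = 64: 2·N^(1/4)·(16N)^(1/2) = 64.
Solving, N = 16 and K = 256.

N* = 16, K* = 256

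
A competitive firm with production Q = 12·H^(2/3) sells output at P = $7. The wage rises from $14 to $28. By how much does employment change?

From P·MP_H = w with MP_H = 8·H^(-1/3), the labor demand is H(w) = (56/w)^(3).
At w = 14: H = 64. At w = 28: H = 8.
ΔH = 8 − 64 = -56.

ΔH = -56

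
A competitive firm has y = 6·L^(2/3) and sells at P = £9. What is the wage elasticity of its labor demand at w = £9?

ε = -3

MP_L = (2/3)·6·L^(-1/3), so P·MP_L = w gives 36·L^(-1/3) = w.
Solving, L(w) = (36/w)^(3). This is a constant-elasticity form: L ∝ w^(−3), so ε = −3.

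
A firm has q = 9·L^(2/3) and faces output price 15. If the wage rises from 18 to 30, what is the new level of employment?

From P·MP_L = w with MP_L = 6·L^(-1/3), the labor demand is L(w) = (90/w)^(3).
At w = 18: L = 125. At w = 30: L = 27.

L* = 27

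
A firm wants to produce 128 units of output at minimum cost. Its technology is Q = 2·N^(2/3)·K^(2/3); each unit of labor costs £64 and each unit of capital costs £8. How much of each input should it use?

N* = 8, K* = 64

Cost minimization requires the marginal rate of technical substitution to equal the input-price ratio: MP_N/MP_K = w/r.
Here MP_N/MP_K = (2/3)·(K/N)/(2/3) = (K/N). Setting this equal to 64/8 = 8 gives K = 8N.
Substituting into Q = 128: 2·N^(2/3)·(8N)^(2/3) = 128.
Solving, N = 8 and K = 64.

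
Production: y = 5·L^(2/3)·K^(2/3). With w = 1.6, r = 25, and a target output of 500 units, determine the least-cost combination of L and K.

L* = 125, K* = 8

Cost minimization requires the marginal rate of technical substitution to equal the input-price ratio: MP_L/MP_K = w/r.
Here MP_L/MP_K = (2/3)·(K/L)/(2/3) = (K/L). Setting this equal to 1.6/25 = 0.064 gives K = 0.064L.
Substituting into y = 500: 5·L^(2/3)·(0.064L)^(2/3) = 500.
Solving, L = 125 and K = 8.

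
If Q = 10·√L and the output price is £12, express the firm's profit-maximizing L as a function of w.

L(w) = 3600/w²

MP_L = (1/2)·10·L^(-1/2) = 5·L^(-1/2).
Setting P·MP_L = w: 60·L^(-1/2) = w.
Solving for L: L^(-1/2) = w/60, so L = (60/w)^(2).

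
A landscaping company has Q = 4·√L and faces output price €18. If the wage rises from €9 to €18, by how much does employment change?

From P·MP_L = w with MP_L = 2·L^(-1/2), the labor demand is L(w) = (36/w)^(2).
At w = 9: L = 16. At w = 18: L = 4.
ΔL = 4 − 16 = -12.

ΔL = -12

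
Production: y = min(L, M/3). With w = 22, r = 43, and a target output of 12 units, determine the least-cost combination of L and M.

L* = 12, M* = 36

With a fixed-proportions technology, the cost-minimizing bundle uses no slack in either input: L = M/3 = y.
So L = 12 and M = 3·12 = 36.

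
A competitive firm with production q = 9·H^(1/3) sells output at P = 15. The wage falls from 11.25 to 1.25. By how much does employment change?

From P·MP_H = w with MP_H = 3·H^(-2/3), the labor demand is H(w) = (45/w)^(3/2).
At w = 11.25: H = 8. At w = 1.25: H = 216.
ΔH = 216 − 8 = 208.

ΔH = 208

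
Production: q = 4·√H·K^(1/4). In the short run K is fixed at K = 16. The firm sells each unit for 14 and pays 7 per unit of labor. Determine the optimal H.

H* = 64

With K = 16, MP_H = (1/2)·4·H^(-1/2)·16^(1/4) = 4·H^(-1/2).
Profit maximization for a price taker requires P·MP_H = w: 14·4·H^(-1/2) = 7.
So H^(-1/2) = 0.125, which gives H = 64.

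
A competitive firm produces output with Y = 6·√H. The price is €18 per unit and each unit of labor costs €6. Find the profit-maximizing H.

H* = 81

MP_H = (1/2)·6·H^(-1/2) = 3·H^(-1/2).
Profit maximization for a price taker requires P·MP_H = w: 18·3·H^(-1/2) = 6.
So H^(-1/2) = 1/9, which gives H = 81.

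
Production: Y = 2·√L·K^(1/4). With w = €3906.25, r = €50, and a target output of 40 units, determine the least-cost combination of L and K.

L* = 16, K* = 625

Cost minimization requires the marginal rate of technical substitution to equal the input-price ratio: MP_L/MP_K = w/r.
Here MP_L/MP_K = (1/2)·(K/L)/(1/4) = 2·(K/L). Setting this equal to 3906.25/50 = 78.125 gives K = 39.0625L.
Substituting into Y = 40: 2·L^(1/2)·(39.0625L)^(1/4) = 40.
Solving, L = 16 and K = 625.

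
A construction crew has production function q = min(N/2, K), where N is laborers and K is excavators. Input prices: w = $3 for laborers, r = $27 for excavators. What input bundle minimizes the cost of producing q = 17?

With a fixed-proportions technology, the cost-minimizing bundle uses no slack in either input: N/2 = K = q.
So N = 2·17 = 34 and K = 17.

N* = 34, K* = 17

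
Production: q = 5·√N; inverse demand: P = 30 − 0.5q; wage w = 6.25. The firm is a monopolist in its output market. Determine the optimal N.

N* = 16

Marginal revenue from the inverse demand is MR = 30 − q.
The marginal product is MP_N = 2.5·N^(-1/2).
A monopolist hires until marginal revenue product equals the wage: MR·MP_N = w.
At N, q = 5·√N. Substituting and solving: (30 − 5·√N)·2.5·N^(-1/2) = 6.25 gives N = 16.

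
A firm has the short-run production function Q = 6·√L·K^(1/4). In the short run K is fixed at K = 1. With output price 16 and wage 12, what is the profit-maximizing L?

With K = 1, MP_L = (1/2)·6·L^(-1/2)·1^(1/4) = 3·L^(-1/2).
Profit maximization for a price taker requires P·MP_L = w: 16·3·L^(-1/2) = 12.
So L^(-1/2) = 0.25, which gives L = 16.

L* = 16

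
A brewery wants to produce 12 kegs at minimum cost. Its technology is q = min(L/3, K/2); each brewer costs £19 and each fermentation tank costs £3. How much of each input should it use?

L* = 36, K* = 24

With a fixed-proportions technology, the cost-minimizing bundle uses no slack in either input: L/3 = K/2 = q.
So L = 3·12 = 36 and K = 2·12 = 24.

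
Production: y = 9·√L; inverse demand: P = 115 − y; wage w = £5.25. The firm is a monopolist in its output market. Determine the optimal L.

Marginal revenue from the inverse demand is MR = 115 − 2y.
The marginal product is MP_L = 4.5·L^(-1/2).
A monopolist hires until marginal revenue product equals the wage: MR·MP_L = w.
At L, y = 9·√L. Substituting and solving: (115 − 18·√L)·4.5·L^(-1/2) = 5.25 gives L = 36.

L* = 36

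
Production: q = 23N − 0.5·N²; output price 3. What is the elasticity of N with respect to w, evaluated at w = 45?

ε = -1.875

From P·MP_N = w with MP_N = 23 − N, labor demand is N(w) = 23 − w/3.
dN/dw = −1/(3) = -1/3.
At w = 45, N = 8, so ε = (dN/dw)·(w/N) = (-1/3)·(45/8) = -1.875.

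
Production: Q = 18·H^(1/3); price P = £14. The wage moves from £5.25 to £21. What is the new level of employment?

From P·MP_H = w with MP_H = 6·H^(-2/3), the labor demand is H(w) = (84/w)^(3/2).
At w = 5.25: H = 64. At w = 21: H = 8.

H* = 8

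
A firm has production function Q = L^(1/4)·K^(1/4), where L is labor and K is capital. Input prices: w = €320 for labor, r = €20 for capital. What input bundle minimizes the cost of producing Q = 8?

Cost minimization requires the marginal rate of technical substitution to equal the input-price ratio: MP_L/MP_K = w/r.
Here MP_L/MP_K = (1/4)·(K/L)/(1/4) = (K/L). Setting this equal to 320/20 = 16 gives K = 16L.
Substituting into Q = 8: L^(1/4)·(16L)^(1/4) = 8.
Solving, L = 16 and K = 256.

L* = 16, K* = 256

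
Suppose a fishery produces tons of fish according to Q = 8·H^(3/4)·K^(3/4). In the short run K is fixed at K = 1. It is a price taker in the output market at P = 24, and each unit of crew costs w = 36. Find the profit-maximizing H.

With K = 1, MP_H = (3/4)·8·H^(-1/4)·1^(3/4) = 6·H^(-1/4).
Profit maximization for a price taker requires P·MP_H = w: 24·6·H^(-1/4) = 36.
So H^(-1/4) = 0.25, which gives H = 256.

H* = 256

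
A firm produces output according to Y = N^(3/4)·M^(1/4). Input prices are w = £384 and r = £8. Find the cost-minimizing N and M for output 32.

N* = 16, M* = 256

Cost minimization requires the marginal rate of technical substitution to equal the input-price ratio: MP_N/MP_M = w/r.
Here MP_N/MP_M = (3/4)·(M/N)/(1/4) = 3·(M/N). Setting this equal to 384/8 = 48 gives M = 16N.
Substituting into Y = 32: N^(3/4)·(16N)^(1/4) = 32.
Solving, N = 16 and M = 256.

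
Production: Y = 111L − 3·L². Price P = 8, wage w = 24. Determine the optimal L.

The marginal product of L is MP_L = 111 − 6L.
A price-taking firm hires until the value of the marginal product equals the wage: P·MP_L = w, so 8·(111 − 6L) = 24.
Then 111 − 6L = 3, giving L = 18.

L* = 18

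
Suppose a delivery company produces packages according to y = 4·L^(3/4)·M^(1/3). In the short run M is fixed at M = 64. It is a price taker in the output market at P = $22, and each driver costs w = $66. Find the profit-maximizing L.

L* = 256

With M = 64, MP_L = (3/4)·4·L^(-1/4)·64^(1/3) = 12·L^(-1/4).
Profit maximization for a price taker requires P·MP_L = w: 22·12·L^(-1/4) = 66.
So L^(-1/4) = 0.25, which gives L = 256.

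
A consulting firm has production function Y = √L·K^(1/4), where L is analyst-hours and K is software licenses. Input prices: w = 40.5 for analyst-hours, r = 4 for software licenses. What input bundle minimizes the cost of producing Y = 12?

Cost minimization requires the marginal rate of technical substitution to equal the input-price ratio: MP_L/MP_K = w/r.
Here MP_L/MP_K = (1/2)·(K/L)/(1/4) = 2·(K/L). Setting this equal to 40.5/4 = 10.125 gives K = 5.0625L.
Substituting into Y = 12: L^(1/2)·(5.0625L)^(1/4) = 12.
Solving, L = 16 and K = 81.

L* = 16, K* = 81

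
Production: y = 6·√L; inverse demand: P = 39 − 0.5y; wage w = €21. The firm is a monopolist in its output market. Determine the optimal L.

L* = 9

Marginal revenue from the inverse demand is MR = 39 − y.
The marginal product is MP_L = 3·L^(-1/2).
A monopolist hires until marginal revenue product equals the wage: MR·MP_L = w.
At L, y = 6·√L. Substituting and solving: (39 − 6·√L)·3·L^(-1/2) = 21 gives L = 9.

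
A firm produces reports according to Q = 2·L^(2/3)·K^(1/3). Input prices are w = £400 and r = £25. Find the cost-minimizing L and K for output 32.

L* = 8, K* = 64

Cost minimization requires the marginal rate of technical substitution to equal the input-price ratio: MP_L/MP_K = w/r.
Here MP_L/MP_K = (2/3)·(K/L)/(1/3) = 2·(K/L). Setting this equal to 400/25 = 16 gives K = 8L.
Substituting into Q = 32: 2·L^(2/3)·(8L)^(1/3) = 32.
Solving, L = 8 and K = 64.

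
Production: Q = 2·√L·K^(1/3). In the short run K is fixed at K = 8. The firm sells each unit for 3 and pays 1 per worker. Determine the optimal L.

With K = 8, MP_L = (1/2)·2·L^(-1/2)·8^(1/3) = 2·L^(-1/2).
Profit maximization for a price taker requires P·MP_L = w: 3·2·L^(-1/2) = 1.
So L^(-1/2) = 1/6, which gives L = 36.

L* = 36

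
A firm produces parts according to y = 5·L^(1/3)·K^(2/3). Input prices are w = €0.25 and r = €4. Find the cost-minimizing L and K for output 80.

Cost minimization requires the marginal rate of technical substitution to equal the input-price ratio: MP_L/MP_K = w/r.
Here MP_L/MP_K = (1/3)·(K/L)/(2/3) = 0.5·(K/L). Setting this equal to 0.25/4 = 0.0625 gives K = 0.125L.
Substituting into y = 80: 5·L^(1/3)·(0.125L)^(2/3) = 80.
Solving, L = 64 and K = 8.

L* = 64, K* = 8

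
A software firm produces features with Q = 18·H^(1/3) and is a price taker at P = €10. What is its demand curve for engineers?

MP_H = (1/3)·18·H^(-2/3) = 6·H^(-2/3).
Setting P·MP_H = w: 60·H^(-2/3) = w.
Solving for H: H^(-2/3) = w/60, so H = (60/w)^(3/2).

H(w) = (60/w)^(3/2)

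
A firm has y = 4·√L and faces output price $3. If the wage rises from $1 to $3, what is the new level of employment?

L* = 4

From P·MP_L = w with MP_L = 2·L^(-1/2), the labor demand is L(w) = (6/w)^(2).
At w = 1: L = 36. At w = 3: L = 4.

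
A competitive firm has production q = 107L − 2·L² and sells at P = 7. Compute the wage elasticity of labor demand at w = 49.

ε = -0.07

From P·MP_L = w with MP_L = 107 − 4L, labor demand is L(w) = (107 − w/7)/4.
dL/dw = −1/(28) = -1/28.
At w = 49, L = 25, so ε = (dL/dw)·(w/L) = (-1/28)·(49/25) = -0.07.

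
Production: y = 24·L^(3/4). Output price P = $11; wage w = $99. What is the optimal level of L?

L* = 16

MP_L = (3/4)·24·L^(-1/4) = 18·L^(-1/4).
Profit maximization for a price taker requires P·MP_L = w: 11·18·L^(-1/4) = 99.
So L^(-1/4) = 0.5, which gives L = 16.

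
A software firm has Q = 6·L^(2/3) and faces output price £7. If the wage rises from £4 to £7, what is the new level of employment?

L* = 64

From P·MP_L = w with MP_L = 4·L^(-1/3), the labor demand is L(w) = (28/w)^(3).
At w = 4: L = 343. At w = 7: L = 64.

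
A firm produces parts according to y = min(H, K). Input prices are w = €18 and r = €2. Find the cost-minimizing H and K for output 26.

H* = 26, K* = 26

With a fixed-proportions technology, the cost-minimizing bundle uses no slack in either input: H = K = y.
So H = 26 and K = 26.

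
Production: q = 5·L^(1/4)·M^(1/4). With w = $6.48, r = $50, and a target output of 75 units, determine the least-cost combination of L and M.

Cost minimization requires the marginal rate of technical substitution to equal the input-price ratio: MP_L/MP_M = w/r.
Here MP_L/MP_M = (1/4)·(M/L)/(1/4) = (M/L). Setting this equal to 6.48/50 = 0.1296 gives M = 0.1296L.
Substituting into q = 75: 5·L^(1/4)·(0.1296L)^(1/4) = 75.
Solving, L = 625 and M = 81.

L* = 625, M* = 81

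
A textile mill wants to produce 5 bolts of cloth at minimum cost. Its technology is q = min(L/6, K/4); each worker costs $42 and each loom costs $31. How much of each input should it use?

With a fixed-proportions technology, the cost-minimizing bundle uses no slack in either input: L/6 = K/4 = q.
So L = 6·5 = 30 and K = 4·5 = 20.

L* = 30, K* = 20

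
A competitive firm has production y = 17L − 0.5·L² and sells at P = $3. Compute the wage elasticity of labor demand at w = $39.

ε = -3.25

From P·MP_L = w with MP_L = 17 − L, labor demand is L(w) = 17 − w/3.
dL/dw = −1/(3) = -1/3.
At w = 39, L = 4, so ε = (dL/dw)·(w/L) = (-1/3)·(39/4) = -3.25.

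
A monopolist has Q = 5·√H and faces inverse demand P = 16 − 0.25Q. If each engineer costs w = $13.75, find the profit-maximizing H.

H* = 4

Marginal revenue from the inverse demand is MR = 16 − 0.5Q.
The marginal product is MP_H = 2.5·H^(-1/2).
A monopolist hires until marginal revenue product equals the wage: MR·MP_H = w.
At H, Q = 5·√H. Substituting and solving: (16 − 2.5·√H)·2.5·H^(-1/2) = 13.75 gives H = 4.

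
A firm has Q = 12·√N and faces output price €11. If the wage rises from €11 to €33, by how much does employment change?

ΔN = -32

From P·MP_N = w with MP_N = 6·N^(-1/2), the labor demand is N(w) = (66/w)^(2).
At w = 11: N = 36. At w = 33: N = 4.
ΔN = 4 − 36 = -32.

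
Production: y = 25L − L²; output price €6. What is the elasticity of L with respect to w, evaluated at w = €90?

From P·MP_L = w with MP_L = 25 − 2L, labor demand is L(w) = (25 − w/6)/2.
dL/dw = −1/(12) = -1/12.
At w = 90, L = 5, so ε = (dL/dw)·(w/L) = (-1/12)·(90/5) = -1.5.

ε = -1.5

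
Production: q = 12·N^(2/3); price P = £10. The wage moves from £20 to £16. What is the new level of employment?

N* = 125

From P·MP_N = w with MP_N = 8·N^(-1/3), the labor demand is N(w) = (80/w)^(3).
At w = 20: N = 64. At w = 16: N = 125.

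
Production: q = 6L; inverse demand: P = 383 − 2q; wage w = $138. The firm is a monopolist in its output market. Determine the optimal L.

L* = 15

Marginal revenue from the inverse demand is MR = 383 − 4q.
The marginal product is MP_L = 6.
A monopolist hires until marginal revenue product equals the wage: MR·MP_L = w.
(383 − 24L)·6 = 138, so L = 15.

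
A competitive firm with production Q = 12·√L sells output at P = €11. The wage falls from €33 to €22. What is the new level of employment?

L* = 9

From P·MP_L = w with MP_L = 6·L^(-1/2), the labor demand is L(w) = (66/w)^(2).
At w = 33: L = 4. At w = 22: L = 9.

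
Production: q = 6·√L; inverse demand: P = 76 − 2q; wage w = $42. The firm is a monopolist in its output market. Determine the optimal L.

L* = 4

Marginal revenue from the inverse demand is MR = 76 − 4q.
The marginal product is MP_L = 3·L^(-1/2).
A monopolist hires until marginal revenue product equals the wage: MR·MP_L = w.
At L, q = 6·√L. Substituting and solving: (76 − 24·√L)·3·L^(-1/2) = 42 gives L = 4.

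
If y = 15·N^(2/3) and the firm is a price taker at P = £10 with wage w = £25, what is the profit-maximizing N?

MP_N = (2/3)·15·N^(-1/3) = 10·N^(-1/3).
Profit maximization for a price taker requires P·MP_N = w: 10·10·N^(-1/3) = 25.
So N^(-1/3) = 0.25, which gives N = 64.

N* = 64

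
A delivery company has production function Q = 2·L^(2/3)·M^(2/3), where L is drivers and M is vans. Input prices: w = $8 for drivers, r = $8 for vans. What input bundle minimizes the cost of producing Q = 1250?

Cost minimization requires the marginal rate of technical substitution to equal the input-price ratio: MP_L/MP_M = w/r.
Here MP_L/MP_M = (2/3)·(M/L)/(2/3) = (M/L). Setting this equal to 8/8 = 1 gives M = L.
Substituting into Q = 1250: 2·L^(2/3)·(L)^(2/3) = 1250.
Solving, L = 125 and M = 125.

L* = 125, M* = 125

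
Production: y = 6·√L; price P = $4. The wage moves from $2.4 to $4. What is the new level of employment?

From P·MP_L = w with MP_L = 3·L^(-1/2), the labor demand is L(w) = (12/w)^(2).
At w = 2.4: L = 25. At w = 4: L = 9.

L* = 9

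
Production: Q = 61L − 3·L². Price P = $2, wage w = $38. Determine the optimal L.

L* = 7

The marginal product of L is MP_L = 61 − 6L.
A price-taking firm hires until the value of the marginal product equals the wage: P·MP_L = w, so 2·(61 − 6L) = 38.
Then 61 − 6L = 19, giving L = 7.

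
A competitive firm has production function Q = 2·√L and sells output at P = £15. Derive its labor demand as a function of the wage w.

MP_L = (1/2)·2·L^(-1/2) = L^(-1/2).
Setting P·MP_L = w: 15·L^(-1/2) = w.
Solving for L: L^(-1/2) = w/15, so L = (15/w)^(2).

L(w) = 225/w²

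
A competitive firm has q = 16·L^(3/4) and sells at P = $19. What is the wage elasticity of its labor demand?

ε = -4

MP_L = (3/4)·16·L^(-1/4), so P·MP_L = w gives 228·L^(-1/4) = w.
Solving, L(w) = (228/w)^(4). This is a constant-elasticity form: L ∝ w^(−4), so ε = −4.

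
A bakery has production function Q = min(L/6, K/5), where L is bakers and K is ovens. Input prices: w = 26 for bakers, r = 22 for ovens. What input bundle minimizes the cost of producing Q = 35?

L* = 210, K* = 175

With a fixed-proportions technology, the cost-minimizing bundle uses no slack in either input: L/6 = K/5 = Q.
So L = 6·35 = 210 and K = 5·35 = 175.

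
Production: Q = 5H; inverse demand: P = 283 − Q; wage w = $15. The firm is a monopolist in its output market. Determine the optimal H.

Marginal revenue from the inverse demand is MR = 283 − 2Q.
The marginal product is MP_H = 5.
A monopolist hires until marginal revenue product equals the wage: MR·MP_H = w.
(283 − 10H)·5 = 15, so H = 28.

H* = 28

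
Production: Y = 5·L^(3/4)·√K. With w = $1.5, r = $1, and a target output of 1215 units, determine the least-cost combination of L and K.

Cost minimization requires the marginal rate of technical substitution to equal the input-price ratio: MP_L/MP_K = w/r.
Here MP_L/MP_K = (3/4)·(K/L)/(1/2) = 1.5·(K/L). Setting this equal to 1.5/1 = 1.5 gives K = L.
Substituting into Y = 1215: 5·L^(3/4)·(L)^(1/2) = 1215.
Solving, L = 81 and K = 81.

L* = 81, K* = 81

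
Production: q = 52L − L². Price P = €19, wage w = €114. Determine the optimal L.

L* = 23

The marginal product of L is MP_L = 52 − 2L.
A price-taking firm hires until the value of the marginal product equals the wage: P·MP_L = w, so 19·(52 − 2L) = 114.
Then 52 − 2L = 6, giving L = 23.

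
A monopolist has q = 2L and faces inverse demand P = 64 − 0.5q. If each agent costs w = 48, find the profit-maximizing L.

Marginal revenue from the inverse demand is MR = 64 − q.
The marginal product is MP_L = 2.
A monopolist hires until marginal revenue product equals the wage: MR·MP_L = w.
(64 − 2L)·2 = 48, so L = 20.

L* = 20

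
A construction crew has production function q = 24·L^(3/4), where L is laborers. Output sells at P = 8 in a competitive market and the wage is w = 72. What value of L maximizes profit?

MP_L = (3/4)·24·L^(-1/4) = 18·L^(-1/4).
Profit maximization for a price taker requires P·MP_L = w: 8·18·L^(-1/4) = 72.
So L^(-1/4) = 0.5, which gives L = 16.

L* = 16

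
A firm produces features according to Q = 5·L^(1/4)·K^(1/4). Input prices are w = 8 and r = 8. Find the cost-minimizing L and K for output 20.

L* = 16, K* = 16

Cost minimization requires the marginal rate of technical substitution to equal the input-price ratio: MP_L/MP_K = w/r.
Here MP_L/MP_K = (1/4)·(K/L)/(1/4) = (K/L). Setting this equal to 8/8 = 1 gives K = L.
Substituting into Q = 20: 5·L^(1/4)·(L)^(1/4) = 20.
Solving, L = 16 and K = 16.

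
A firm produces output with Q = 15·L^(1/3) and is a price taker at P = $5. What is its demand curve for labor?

L(w) = (25/w)^(3/2)

MP_L = (1/3)·15·L^(-2/3) = 5·L^(-2/3).
Setting P·MP_L = w: 25·L^(-2/3) = w.
Solving for L: L^(-2/3) = w/25, so L = (25/w)^(3/2).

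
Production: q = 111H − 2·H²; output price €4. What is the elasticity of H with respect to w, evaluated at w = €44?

ε = -0.11

From P·MP_H = w with MP_H = 111 − 4H, labor demand is H(w) = (111 − w/4)/4.
dH/dw = −1/(16) = -0.0625.
At w = 44, H = 25, so ε = (dH/dw)·(w/H) = (-0.0625)·(44/25) = -0.11.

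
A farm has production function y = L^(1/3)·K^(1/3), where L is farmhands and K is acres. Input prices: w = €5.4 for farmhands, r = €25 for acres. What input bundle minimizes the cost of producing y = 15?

Cost minimization requires the marginal rate of technical substitution to equal the input-price ratio: MP_L/MP_K = w/r.
Here MP_L/MP_K = (1/3)·(K/L)/(1/3) = (K/L). Setting this equal to 5.4/25 = 0.216 gives K = 0.216L.
Substituting into y = 15: L^(1/3)·(0.216L)^(1/3) = 15.
Solving, L = 125 and K = 27.

L* = 125, K* = 27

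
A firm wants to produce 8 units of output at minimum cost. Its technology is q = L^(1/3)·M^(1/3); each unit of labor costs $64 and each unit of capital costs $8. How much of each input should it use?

L* = 8, M* = 64

Cost minimization requires the marginal rate of technical substitution to equal the input-price ratio: MP_L/MP_M = w/r.
Here MP_L/MP_M = (1/3)·(M/L)/(1/3) = (M/L). Setting this equal to 64/8 = 8 gives M = 8L.
Substituting into q = 8: L^(1/3)·(8L)^(1/3) = 8.
Solving, L = 8 and M = 64.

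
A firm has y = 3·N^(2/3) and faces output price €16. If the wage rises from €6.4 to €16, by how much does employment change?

From P·MP_N = w with MP_N = 2·N^(-1/3), the labor demand is N(w) = (32/w)^(3).
At w = 6.4: N = 125. At w = 16: N = 8.
ΔN = 8 − 125 = -117.

ΔN = -117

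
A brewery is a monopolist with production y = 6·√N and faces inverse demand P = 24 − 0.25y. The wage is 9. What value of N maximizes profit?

Marginal revenue from the inverse demand is MR = 24 − 0.5y.
The marginal product is MP_N = 3·N^(-1/2).
A monopolist hires until marginal revenue product equals the wage: MR·MP_N = w.
At N, y = 6·√N. Substituting and solving: (24 − 3·√N)·3·N^(-1/2) = 9 gives N = 16.

N* = 16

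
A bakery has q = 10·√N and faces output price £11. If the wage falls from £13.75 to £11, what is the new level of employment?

N* = 25

From P·MP_N = w with MP_N = 5·N^(-1/2), the labor demand is N(w) = (55/w)^(2).
At w = 13.75: N = 16. At w = 11: N = 25.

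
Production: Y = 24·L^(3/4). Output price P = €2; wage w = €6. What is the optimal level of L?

L* = 1296

MP_L = (3/4)·24·L^(-1/4) = 18·L^(-1/4).
Profit maximization for a price taker requires P·MP_L = w: 2·18·L^(-1/4) = 6.
So L^(-1/4) = 1/6, which gives L = 1296.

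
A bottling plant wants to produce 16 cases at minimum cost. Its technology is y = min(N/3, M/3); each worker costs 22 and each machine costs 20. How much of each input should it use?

With a fixed-proportions technology, the cost-minimizing bundle uses no slack in either input: N/3 = M/3 = y.
So N = 3·16 = 48 and M = 3·16 = 48.

N* = 48, M* = 48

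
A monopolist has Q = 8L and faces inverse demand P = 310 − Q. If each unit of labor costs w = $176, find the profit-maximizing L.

L* = 18

Marginal revenue from the inverse demand is MR = 310 − 2Q.
The marginal product is MP_L = 8.
A monopolist hires until marginal revenue product equals the wage: MR·MP_L = w.
(310 − 16L)·8 = 176, so L = 18.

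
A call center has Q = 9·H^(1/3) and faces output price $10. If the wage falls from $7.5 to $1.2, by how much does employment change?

ΔH = 117

From P·MP_H = w with MP_H = 3·H^(-2/3), the labor demand is H(w) = (30/w)^(3/2).
At w = 7.5: H = 8. At w = 1.2: H = 125.
ΔH = 125 − 8 = 117.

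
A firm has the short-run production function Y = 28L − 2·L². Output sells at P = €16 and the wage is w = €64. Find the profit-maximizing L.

The marginal product of L is MP_L = 28 − 4L.
A price-taking firm hires until the value of the marginal product equals the wage: P·MP_L = w, so 16·(28 − 4L) = 64.
Then 28 − 4L = 4, giving L = 6.

L* = 6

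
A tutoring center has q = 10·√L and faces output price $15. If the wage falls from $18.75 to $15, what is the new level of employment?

L* = 25

From P·MP_L = w with MP_L = 5·L^(-1/2), the labor demand is L(w) = (75/w)^(2).
At w = 18.75: L = 16. At w = 15: L = 25.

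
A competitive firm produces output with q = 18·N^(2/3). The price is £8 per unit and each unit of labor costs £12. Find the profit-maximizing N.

MP_N = (2/3)·18·N^(-1/3) = 12·N^(-1/3).
Profit maximization for a price taker requires P·MP_N = w: 8·12·N^(-1/3) = 12.
So N^(-1/3) = 0.125, which gives N = 512.

N* = 512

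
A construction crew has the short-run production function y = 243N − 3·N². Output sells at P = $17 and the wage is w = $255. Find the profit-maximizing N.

N* = 38

The marginal product of N is MP_N = 243 − 6N.
A price-taking firm hires until the value of the marginal product equals the wage: P·MP_N = w, so 17·(243 − 6N) = 255.
Then 243 − 6N = 15, giving N = 38.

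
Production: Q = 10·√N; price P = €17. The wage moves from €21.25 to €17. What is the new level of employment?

From P·MP_N = w with MP_N = 5·N^(-1/2), the labor demand is N(w) = (85/w)^(2).
At w = 21.25: N = 16. At w = 17: N = 25.

N* = 25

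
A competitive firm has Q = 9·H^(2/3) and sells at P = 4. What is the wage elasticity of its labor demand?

ε = -3

MP_H = (2/3)·9·H^(-1/3), so P·MP_H = w gives 24·H^(-1/3) = w.
Solving, H(w) = (24/w)^(3). This is a constant-elasticity form: H ∝ w^(−3), so ε = −3.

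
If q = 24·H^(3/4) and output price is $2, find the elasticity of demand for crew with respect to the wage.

ε = -4

MP_H = (3/4)·24·H^(-1/4), so P·MP_H = w gives 36·H^(-1/4) = w.
Solving, H(w) = (36/w)^(4). This is a constant-elasticity form: H ∝ w^(−4), so ε = −4.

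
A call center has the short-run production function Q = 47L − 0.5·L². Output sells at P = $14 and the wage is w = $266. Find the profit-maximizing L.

The marginal product of L is MP_L = 47 − L.
A price-taking firm hires until the value of the marginal product equals the wage: P·MP_L = w, so 14·(47 − L) = 266.
Then 47 − L = 19, giving L = 28.

L* = 28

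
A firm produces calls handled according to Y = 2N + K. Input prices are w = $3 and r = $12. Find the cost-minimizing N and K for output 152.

The inputs are perfect substitutes, so the firm uses whichever has the lower cost per unit of output.
Cost per unit of output via N is 1.5; via K it is 12. N is cheaper.
Producing Y = 152 with N alone: N = 76, K = 0.

N* = 76, K* = 0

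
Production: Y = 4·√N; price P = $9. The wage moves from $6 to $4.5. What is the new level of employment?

N* = 16

From P·MP_N = w with MP_N = 2·N^(-1/2), the labor demand is N(w) = (18/w)^(2).
At w = 6: N = 9. At w = 4.5: N = 16.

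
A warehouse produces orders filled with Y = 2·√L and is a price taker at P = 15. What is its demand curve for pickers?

MP_L = (1/2)·2·L^(-1/2) = L^(-1/2).
Setting P·MP_L = w: 15·L^(-1/2) = w.
Solving for L: L^(-1/2) = w/15, so L = (15/w)^(2).

L(w) = 225/w²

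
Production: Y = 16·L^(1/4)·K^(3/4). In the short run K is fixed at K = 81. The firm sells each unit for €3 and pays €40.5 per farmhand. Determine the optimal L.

With K = 81, MP_L = (1/4)·16·L^(-3/4)·81^(3/4) = 108·L^(-3/4).
Profit maximization for a price taker requires P·MP_L = w: 3·108·L^(-3/4) = 40.5.
So L^(-3/4) = 0.125, which gives L = 16.

L* = 16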